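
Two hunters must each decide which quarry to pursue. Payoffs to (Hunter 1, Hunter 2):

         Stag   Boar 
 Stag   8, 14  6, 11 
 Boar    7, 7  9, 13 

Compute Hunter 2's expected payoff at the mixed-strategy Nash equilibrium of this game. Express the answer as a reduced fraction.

Hunter 1 mixes with probability p on Stag, chosen so Hunter 2 is indifferent: 14p + 7(1−p) = 11p + 13(1−p) gives p = 2/3.
Hunter 2's expected payoff is 14·2/3 + 7·1/3 = 35/3.

35/3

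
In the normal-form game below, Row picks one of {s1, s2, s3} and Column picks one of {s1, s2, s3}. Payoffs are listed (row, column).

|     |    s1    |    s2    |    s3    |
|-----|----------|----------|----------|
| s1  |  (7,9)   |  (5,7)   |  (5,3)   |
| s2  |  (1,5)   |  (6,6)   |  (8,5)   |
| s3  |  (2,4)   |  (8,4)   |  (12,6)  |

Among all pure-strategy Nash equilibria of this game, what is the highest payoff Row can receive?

Both s1 is a pure NE (Row: 7 ≥ 2; Column: 9 ≥ 7). Row gets 7.
Both s3 is a pure NE (Row: 12 ≥ 8; Column: 6 ≥ 4). Row gets 12.
Every other cell has a profitable deviation for at least one player. Highest of {7, 12} is 12.

12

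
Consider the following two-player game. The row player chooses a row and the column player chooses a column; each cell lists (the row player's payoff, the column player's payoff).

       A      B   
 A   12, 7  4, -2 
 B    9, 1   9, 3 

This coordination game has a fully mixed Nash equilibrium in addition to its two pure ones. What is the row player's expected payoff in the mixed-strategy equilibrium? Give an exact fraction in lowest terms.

The column player mixes with probability q on A, chosen so the row player is indifferent: 12q + 4(1−q) = 9q + 9(1−q) gives q = 5/8.
The row player's expected payoff (from either row, since indifferent) is 12·5/8 + 4·3/8 = 9.

9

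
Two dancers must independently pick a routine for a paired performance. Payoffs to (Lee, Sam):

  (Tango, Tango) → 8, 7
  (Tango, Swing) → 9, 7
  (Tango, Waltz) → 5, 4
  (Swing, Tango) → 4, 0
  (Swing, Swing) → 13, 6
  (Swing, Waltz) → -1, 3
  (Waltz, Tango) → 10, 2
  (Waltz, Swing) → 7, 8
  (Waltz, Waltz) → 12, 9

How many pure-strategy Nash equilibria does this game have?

Both Swing: Lee gets 13 (best alternative 9); Sam gets 6 (best alternative 3). Neither deviates — NE.
Both Waltz: Lee gets 12 (best alternative 5); Sam gets 9 (best alternative 8). Neither deviates — NE.
Both Tango is not a NE: Lee would switch to Waltz (10 > 8).
No other cell survives both best-response checks, so there are 2 pure NE.

2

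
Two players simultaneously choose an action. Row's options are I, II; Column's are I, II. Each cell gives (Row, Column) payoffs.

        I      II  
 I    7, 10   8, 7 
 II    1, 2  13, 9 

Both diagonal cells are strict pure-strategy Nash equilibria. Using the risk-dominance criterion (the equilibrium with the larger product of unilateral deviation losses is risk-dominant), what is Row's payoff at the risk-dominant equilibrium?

At both I: Row loses 7 − 1 = 6 by deviating; Column loses 10 − 7 = 3. Product = 6·3 = 18.
At both II: Row loses 13 − 8 = 5 by deviating; Column loses 9 − 2 = 7. Product = 5·7 = 35.
35 > 18, so both II is risk-dominant. Row's payoff there is 13.

13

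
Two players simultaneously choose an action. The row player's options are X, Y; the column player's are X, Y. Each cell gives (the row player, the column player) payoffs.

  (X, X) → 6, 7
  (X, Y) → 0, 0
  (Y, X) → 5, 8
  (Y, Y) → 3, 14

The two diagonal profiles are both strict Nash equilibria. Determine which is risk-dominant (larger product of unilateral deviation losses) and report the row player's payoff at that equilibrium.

3

At both X: the row player loses 6 − 5 = 1 by deviating; the column player loses 7 − 0 = 7. Product = 1·7 = 7.
At both Y: the row player loses 3 − 0 = 3 by deviating; the column player loses 14 − 8 = 6. Product = 3·6 = 18.
18 > 7, so both Y is risk-dominant. The row player's payoff there is 3.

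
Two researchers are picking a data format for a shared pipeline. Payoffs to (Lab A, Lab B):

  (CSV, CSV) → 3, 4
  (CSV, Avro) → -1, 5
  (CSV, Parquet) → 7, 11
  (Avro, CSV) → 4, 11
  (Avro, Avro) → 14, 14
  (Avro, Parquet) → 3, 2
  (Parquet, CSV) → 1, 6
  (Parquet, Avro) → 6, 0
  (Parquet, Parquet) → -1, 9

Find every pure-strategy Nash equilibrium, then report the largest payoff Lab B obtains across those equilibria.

14

(CSV, Parquet) is a pure NE (Lab A: 7 ≥ 3; Lab B: 11 ≥ 5). Lab B gets 11.
Both Avro is a pure NE (Lab A: 14 ≥ 6; Lab B: 14 ≥ 11). Lab B gets 14.
Every other cell has a profitable deviation for at least one player. Highest of {11, 14} is 14.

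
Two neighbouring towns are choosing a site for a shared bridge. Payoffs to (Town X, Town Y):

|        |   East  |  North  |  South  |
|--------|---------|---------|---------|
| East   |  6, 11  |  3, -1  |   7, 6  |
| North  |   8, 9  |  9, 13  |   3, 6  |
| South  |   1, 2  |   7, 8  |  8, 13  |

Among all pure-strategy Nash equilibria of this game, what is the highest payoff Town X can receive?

9

Both North is a pure NE (Town X: 9 ≥ 7; Town Y: 13 ≥ 9). Town X gets 9.
Both South is a pure NE (Town X: 8 ≥ 7; Town Y: 13 ≥ 8). Town X gets 8.
Every other cell has a profitable deviation for at least one player. Highest of {9, 8} is 9.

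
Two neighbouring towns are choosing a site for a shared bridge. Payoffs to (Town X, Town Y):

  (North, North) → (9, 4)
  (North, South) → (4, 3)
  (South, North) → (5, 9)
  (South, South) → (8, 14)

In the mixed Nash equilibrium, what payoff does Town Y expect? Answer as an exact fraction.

Town X mixes with probability p on North, chosen so Town Y is indifferent: 4p + 9(1−p) = 3p + 14(1−p) gives p = 5/6.
Town Y's expected payoff is 4·5/6 + 9·1/6 = 29/6.

29/6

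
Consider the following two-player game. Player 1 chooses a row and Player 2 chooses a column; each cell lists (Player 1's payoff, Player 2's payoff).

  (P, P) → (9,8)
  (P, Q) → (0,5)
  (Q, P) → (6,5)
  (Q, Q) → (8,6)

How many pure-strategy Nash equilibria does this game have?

Both P: Player 1 gets 9 (best alternative 6); Player 2 gets 8 (best alternative 5). Neither deviates — NE.
Both Q: Player 1 gets 8 (best alternative 0); Player 2 gets 6 (best alternative 5). Neither deviates — NE.
(Q, P) is not a NE: Player 1 would switch to P (9 > 6).
No other cell survives both best-response checks, so there are 2 pure NE.

2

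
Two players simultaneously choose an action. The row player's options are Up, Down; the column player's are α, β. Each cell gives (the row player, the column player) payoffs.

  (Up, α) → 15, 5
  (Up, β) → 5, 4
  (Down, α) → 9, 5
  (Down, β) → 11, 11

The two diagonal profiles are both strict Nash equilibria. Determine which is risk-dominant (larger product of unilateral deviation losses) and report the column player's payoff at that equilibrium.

At (Up, α): the row player loses 15 − 9 = 6 by deviating; the column player loses 5 − 4 = 1. Product = 6·1 = 6.
At (Down, β): the row player loses 11 − 5 = 6 by deviating; the column player loses 11 − 5 = 6. Product = 6·6 = 36.
36 > 6, so (Down, β) is risk-dominant. The column player's payoff there is 11.

11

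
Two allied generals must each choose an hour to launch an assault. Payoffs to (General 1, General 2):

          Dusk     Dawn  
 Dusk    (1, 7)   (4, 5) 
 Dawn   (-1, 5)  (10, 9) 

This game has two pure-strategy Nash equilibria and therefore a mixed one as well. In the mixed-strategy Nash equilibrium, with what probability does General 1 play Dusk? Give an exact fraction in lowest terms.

2/3

General 1's mix p on Dusk must make General 2 indifferent between Dusk and Dawn.
General 2's payoff from Dusk: 7p + 5(1−p). From Dawn: 5p + 9(1−p).
Set equal: 2p = 4(1−p) → p = 4/6 = 2/3.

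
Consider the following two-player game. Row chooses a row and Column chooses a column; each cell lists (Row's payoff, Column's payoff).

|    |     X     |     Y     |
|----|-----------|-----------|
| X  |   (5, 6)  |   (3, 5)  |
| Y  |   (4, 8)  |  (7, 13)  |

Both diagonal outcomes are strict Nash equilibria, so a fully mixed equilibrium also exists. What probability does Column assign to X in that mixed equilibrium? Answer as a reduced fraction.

Column's mix q on X must make Row indifferent between X and Y.
Row's payoff from X: 5q + 3(1−q). From Y: 4q + 7(1−q).
Set equal: 1q = 4(1−q) → q = 4/5.

4/5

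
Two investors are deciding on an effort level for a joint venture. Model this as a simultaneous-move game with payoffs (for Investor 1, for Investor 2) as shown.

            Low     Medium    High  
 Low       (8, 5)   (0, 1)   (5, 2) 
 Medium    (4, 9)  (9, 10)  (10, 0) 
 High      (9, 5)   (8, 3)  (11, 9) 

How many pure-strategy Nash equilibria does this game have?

Both Medium: Investor 1 gets 9 (best alternative 8); Investor 2 gets 10 (best alternative 9). Neither deviates — NE.
Both High: Investor 1 gets 11 (best alternative 10); Investor 2 gets 9 (best alternative 5). Neither deviates — NE.
Both Low is not a NE: Investor 1 would switch to High (9 > 8).
No other cell survives both best-response checks, so there are 2 pure NE.

2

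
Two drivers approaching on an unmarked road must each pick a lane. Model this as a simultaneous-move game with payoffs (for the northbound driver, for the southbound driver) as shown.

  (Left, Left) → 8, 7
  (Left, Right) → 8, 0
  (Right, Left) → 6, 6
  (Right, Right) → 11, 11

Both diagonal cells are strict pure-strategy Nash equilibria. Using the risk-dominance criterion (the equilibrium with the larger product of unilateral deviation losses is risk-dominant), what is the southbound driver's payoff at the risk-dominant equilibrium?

11

At both Left: the northbound driver loses 8 − 6 = 2 by deviating; the southbound driver loses 7 − 0 = 7. Product = 2·7 = 14.
At both Right: the northbound driver loses 11 − 8 = 3 by deviating; the southbound driver loses 11 − 6 = 5. Product = 3·5 = 15.
15 > 14, so both Right is risk-dominant. The southbound driver's payoff there is 11.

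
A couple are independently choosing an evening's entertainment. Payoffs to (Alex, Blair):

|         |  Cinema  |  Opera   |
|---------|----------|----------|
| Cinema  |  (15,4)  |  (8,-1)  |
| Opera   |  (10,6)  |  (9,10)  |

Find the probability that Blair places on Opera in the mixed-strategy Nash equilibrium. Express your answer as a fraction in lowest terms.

Blair's mix q on Cinema must make Alex indifferent between Cinema and Opera.
Alex's payoff from Cinema: 15q + 8(1−q). From Opera: 10q + 9(1−q).
Set equal: 5q = 1(1−q) → q = 1/6.
Probability on Opera is 1 − 1/6 = 5/6.

5/6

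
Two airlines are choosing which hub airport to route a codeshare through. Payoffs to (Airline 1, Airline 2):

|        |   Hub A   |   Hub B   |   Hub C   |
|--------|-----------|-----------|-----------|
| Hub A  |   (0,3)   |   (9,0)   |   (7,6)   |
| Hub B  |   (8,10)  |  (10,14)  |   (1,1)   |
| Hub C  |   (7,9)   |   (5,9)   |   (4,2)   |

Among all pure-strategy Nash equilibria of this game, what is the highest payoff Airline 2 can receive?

(Hub A, Hub C) is a pure NE (Airline 1: 7 ≥ 4; Airline 2: 6 ≥ 3). Airline 2 gets 6.
Both Hub B is a pure NE (Airline 1: 10 ≥ 9; Airline 2: 14 ≥ 10). Airline 2 gets 14.
Every other cell has a profitable deviation for at least one player. Highest of {6, 14} is 14.

14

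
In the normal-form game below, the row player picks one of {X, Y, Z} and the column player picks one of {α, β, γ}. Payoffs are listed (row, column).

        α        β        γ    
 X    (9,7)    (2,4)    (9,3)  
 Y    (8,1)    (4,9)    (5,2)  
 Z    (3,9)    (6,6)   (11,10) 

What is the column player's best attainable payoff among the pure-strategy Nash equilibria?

(X, α) is a pure NE (the row player: 9 ≥ 8; the column player: 7 ≥ 4). The column player gets 7.
(Z, γ) is a pure NE (the row player: 11 ≥ 9; the column player: 10 ≥ 9). The column player gets 10.
Every other cell has a profitable deviation for at least one player. Highest of {7, 10} is 10.

10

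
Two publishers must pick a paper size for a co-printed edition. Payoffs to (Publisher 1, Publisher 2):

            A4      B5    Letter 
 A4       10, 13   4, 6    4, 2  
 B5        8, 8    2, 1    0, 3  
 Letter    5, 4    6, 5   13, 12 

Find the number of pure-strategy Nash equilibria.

2

Both A4: Publisher 1 gets 10 (best alternative 8); Publisher 2 gets 13 (best alternative 6). Neither deviates — NE.
Both Letter: Publisher 1 gets 13 (best alternative 4); Publisher 2 gets 12 (best alternative 5). Neither deviates — NE.
Both B5 is not a NE: Publisher 1 would switch to Letter (6 > 2).
No other cell survives both best-response checks, so there are 2 pure NE.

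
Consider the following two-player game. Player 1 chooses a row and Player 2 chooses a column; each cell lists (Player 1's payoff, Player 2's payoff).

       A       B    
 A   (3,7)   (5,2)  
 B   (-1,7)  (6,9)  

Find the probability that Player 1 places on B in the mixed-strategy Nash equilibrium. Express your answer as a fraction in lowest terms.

5/7

Player 1's mix p on A must make Player 2 indifferent between A and B.
Player 2's payoff from A: 7p + 7(1−p). From B: 2p + 9(1−p).
Set equal: 5p = 2(1−p) → p = 2/7.
Probability on B is 1 − 2/7 = 5/7.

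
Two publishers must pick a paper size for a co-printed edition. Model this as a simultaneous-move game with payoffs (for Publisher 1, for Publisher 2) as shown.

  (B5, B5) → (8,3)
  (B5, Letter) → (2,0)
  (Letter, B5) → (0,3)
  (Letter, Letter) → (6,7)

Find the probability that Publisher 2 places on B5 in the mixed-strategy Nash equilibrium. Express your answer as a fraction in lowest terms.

Publisher 2's mix q on B5 must make Publisher 1 indifferent between B5 and Letter.
Publisher 1's payoff from B5: 8q + 2(1−q). From Letter: 0q + 6(1−q).
Set equal: 8q = 4(1−q) → q = 4/12 = 1/3.

1/3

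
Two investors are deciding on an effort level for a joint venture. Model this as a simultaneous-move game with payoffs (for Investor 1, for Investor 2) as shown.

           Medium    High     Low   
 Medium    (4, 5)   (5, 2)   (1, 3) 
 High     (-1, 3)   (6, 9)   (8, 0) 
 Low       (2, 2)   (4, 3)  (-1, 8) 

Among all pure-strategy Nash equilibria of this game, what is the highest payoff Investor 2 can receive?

9

Both Medium is a pure NE (Investor 1: 4 ≥ 2; Investor 2: 5 ≥ 3). Investor 2 gets 5.
Both High is a pure NE (Investor 1: 6 ≥ 5; Investor 2: 9 ≥ 3). Investor 2 gets 9.
Every other cell has a profitable deviation for at least one player. Highest of {5, 9} is 9.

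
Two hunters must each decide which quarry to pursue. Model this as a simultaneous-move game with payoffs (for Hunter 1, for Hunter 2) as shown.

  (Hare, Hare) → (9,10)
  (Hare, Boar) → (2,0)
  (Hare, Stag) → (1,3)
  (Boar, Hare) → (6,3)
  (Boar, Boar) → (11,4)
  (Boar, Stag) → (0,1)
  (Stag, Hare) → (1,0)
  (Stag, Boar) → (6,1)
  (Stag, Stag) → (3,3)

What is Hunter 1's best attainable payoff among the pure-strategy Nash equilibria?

Both Hare is a pure NE (Hunter 1: 9 ≥ 6; Hunter 2: 10 ≥ 3). Hunter 1 gets 9.
Both Boar is a pure NE (Hunter 1: 11 ≥ 6; Hunter 2: 4 ≥ 3). Hunter 1 gets 11.
Both Stag is a pure NE (Hunter 1: 3 ≥ 1; Hunter 2: 3 ≥ 1). Hunter 1 gets 3.
Every other cell has a profitable deviation for at least one player. Highest of {9, 11, 3} is 11.

11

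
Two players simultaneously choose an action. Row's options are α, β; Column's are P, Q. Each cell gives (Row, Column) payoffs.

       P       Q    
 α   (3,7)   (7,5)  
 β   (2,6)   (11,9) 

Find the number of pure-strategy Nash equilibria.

(α, P): Row gets 3 (best alternative 2); Column gets 7 (best alternative 5). Neither deviates — NE.
(β, Q): Row gets 11 (best alternative 7); Column gets 9 (best alternative 6). Neither deviates — NE.
(β, P) is not a NE: Row would switch to α (3 > 2).
No other cell survives both best-response checks, so there are 2 pure NE.

2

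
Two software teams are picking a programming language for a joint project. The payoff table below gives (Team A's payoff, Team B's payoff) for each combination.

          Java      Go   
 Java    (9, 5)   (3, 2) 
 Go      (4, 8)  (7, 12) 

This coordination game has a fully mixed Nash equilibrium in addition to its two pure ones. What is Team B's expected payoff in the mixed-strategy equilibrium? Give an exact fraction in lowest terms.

Team A mixes with probability p on Java, chosen so Team B is indifferent: 5p + 8(1−p) = 2p + 12(1−p) gives p = 4/7.
Team B's expected payoff is 5·4/7 + 8·3/7 = 44/7.

44/7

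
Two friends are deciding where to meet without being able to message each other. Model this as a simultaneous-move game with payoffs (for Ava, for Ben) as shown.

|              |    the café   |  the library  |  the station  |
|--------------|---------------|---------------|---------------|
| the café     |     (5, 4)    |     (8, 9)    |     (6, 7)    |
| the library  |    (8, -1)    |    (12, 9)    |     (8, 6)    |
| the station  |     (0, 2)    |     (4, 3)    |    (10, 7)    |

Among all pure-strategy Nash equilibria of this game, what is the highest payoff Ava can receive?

12

Both the library is a pure NE (Ava: 12 ≥ 8; Ben: 9 ≥ 6). Ava gets 12.
Both the station is a pure NE (Ava: 10 ≥ 8; Ben: 7 ≥ 3). Ava gets 10.
Every other cell has a profitable deviation for at least one player. Highest of {12, 10} is 12.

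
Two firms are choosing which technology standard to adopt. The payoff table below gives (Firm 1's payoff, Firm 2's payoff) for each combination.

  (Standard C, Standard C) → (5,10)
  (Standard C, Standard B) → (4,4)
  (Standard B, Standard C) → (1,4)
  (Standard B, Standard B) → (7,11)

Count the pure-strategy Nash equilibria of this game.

2

Both Standard C: Firm 1 gets 5 (best alternative 1); Firm 2 gets 10 (best alternative 4). Neither deviates — NE.
Both Standard B: Firm 1 gets 7 (best alternative 4); Firm 2 gets 11 (best alternative 4). Neither deviates — NE.
(Standard B, Standard C) is not a NE: Firm 1 would switch to Standard C (5 > 1).
No other cell survives both best-response checks, so there are 2 pure NE.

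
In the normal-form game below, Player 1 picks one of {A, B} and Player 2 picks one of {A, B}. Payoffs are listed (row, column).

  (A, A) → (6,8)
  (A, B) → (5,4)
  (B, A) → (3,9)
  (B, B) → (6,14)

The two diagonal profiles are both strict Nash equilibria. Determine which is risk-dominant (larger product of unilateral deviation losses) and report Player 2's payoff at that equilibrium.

At both A: Player 1 loses 6 − 3 = 3 by deviating; Player 2 loses 8 − 4 = 4. Product = 3·4 = 12.
At both B: Player 1 loses 6 − 5 = 1 by deviating; Player 2 loses 14 − 9 = 5. Product = 1·5 = 5.
12 > 5, so both A is risk-dominant. Player 2's payoff there is 8.

8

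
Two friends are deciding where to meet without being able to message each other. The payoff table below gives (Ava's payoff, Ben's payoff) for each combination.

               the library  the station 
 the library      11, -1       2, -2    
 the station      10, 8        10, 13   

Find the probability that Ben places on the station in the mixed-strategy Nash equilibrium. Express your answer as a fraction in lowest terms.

1/9

Ben's mix q on the library must make Ava indifferent between the library and the station.
Ava's payoff from the library: 11q + 2(1−q). From the station: 10q + 10(1−q).
Set equal: 1q = 8(1−q) → q = 8/9.
Probability on the station is 1 − 8/9 = 1/9.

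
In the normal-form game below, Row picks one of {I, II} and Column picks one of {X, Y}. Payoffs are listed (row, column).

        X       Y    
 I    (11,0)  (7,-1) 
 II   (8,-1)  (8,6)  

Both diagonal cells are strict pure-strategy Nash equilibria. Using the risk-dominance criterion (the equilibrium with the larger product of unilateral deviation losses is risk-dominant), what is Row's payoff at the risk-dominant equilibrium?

At (I, X): Row loses 11 − 8 = 3 by deviating; Column loses 0 − (-1) = 1. Product = 3·1 = 3.
At (II, Y): Row loses 8 − 7 = 1 by deviating; Column loses 6 − (-1) = 7. Product = 1·7 = 7.
7 > 3, so (II, Y) is risk-dominant. Row's payoff there is 8.

8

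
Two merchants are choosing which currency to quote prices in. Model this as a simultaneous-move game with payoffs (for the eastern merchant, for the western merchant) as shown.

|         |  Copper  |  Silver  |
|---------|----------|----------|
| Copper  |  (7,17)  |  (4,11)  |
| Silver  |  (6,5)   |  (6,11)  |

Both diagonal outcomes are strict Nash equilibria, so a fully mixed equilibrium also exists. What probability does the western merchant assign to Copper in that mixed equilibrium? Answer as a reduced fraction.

2/3

The western merchant's mix q on Copper must make the eastern merchant indifferent between Copper and Silver.
The eastern merchant's payoff from Copper: 7q + 4(1−q). From Silver: 6q + 6(1−q).
Set equal: 1q = 2(1−q) → q = 2/3.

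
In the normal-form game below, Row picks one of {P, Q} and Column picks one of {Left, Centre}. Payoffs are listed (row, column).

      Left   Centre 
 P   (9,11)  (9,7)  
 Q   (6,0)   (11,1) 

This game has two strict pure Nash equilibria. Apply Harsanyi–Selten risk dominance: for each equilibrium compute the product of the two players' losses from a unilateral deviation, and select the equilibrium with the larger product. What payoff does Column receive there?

11

At (P, Left): Row loses 9 − 6 = 3 by deviating; Column loses 11 − 7 = 4. Product = 3·4 = 12.
At (Q, Centre): Row loses 11 − 9 = 2 by deviating; Column loses 1 − 0 = 1. Product = 2·1 = 2.
12 > 2, so (P, Left) is risk-dominant. Column's payoff there is 11.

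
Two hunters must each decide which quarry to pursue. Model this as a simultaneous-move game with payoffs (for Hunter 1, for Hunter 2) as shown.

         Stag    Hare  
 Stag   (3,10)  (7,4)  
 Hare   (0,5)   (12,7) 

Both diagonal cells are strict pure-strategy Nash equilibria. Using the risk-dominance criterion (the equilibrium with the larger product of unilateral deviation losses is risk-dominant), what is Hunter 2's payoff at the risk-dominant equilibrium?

10

At both Stag: Hunter 1 loses 3 − 0 = 3 by deviating; Hunter 2 loses 10 − 4 = 6. Product = 3·6 = 18.
At both Hare: Hunter 1 loses 12 − 7 = 5 by deviating; Hunter 2 loses 7 − 5 = 2. Product = 5·2 = 10.
18 > 10, so both Stag is risk-dominant. Hunter 2's payoff there is 10.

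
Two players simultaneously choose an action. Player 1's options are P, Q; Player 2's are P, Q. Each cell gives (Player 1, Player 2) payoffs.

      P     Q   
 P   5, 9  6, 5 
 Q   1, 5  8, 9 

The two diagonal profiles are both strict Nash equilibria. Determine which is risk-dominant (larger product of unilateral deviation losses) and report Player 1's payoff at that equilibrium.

5

At both P: Player 1 loses 5 − 1 = 4 by deviating; Player 2 loses 9 − 5 = 4. Product = 4·4 = 16.
At both Q: Player 1 loses 8 − 6 = 2 by deviating; Player 2 loses 9 − 5 = 4. Product = 2·4 = 8.
16 > 8, so both P is risk-dominant. Player 1's payoff there is 5.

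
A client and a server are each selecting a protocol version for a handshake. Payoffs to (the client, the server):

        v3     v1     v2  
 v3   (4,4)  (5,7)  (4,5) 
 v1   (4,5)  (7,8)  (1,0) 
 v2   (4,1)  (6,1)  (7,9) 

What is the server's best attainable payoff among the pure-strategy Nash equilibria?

9

Both v1 is a pure NE (the client: 7 ≥ 6; the server: 8 ≥ 5). The server gets 8.
Both v2 is a pure NE (the client: 7 ≥ 4; the server: 9 ≥ 1). The server gets 9.
Every other cell has a profitable deviation for at least one player. Highest of {8, 9} is 9.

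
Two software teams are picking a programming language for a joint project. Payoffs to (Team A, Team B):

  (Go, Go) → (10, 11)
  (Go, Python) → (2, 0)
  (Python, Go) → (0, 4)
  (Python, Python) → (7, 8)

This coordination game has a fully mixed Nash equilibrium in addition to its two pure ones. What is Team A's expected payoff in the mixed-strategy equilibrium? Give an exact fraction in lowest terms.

Team B mixes with probability q on Go, chosen so Team A is indifferent: 10q + 2(1−q) = 0q + 7(1−q) gives q = 1/3.
Team A's expected payoff (from either row, since indifferent) is 10·1/3 + 2·2/3 = 14/3.

14/3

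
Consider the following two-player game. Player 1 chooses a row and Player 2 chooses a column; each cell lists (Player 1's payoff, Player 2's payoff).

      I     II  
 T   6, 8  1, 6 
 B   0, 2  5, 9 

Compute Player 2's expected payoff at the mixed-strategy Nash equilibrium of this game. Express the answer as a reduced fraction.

Player 1 mixes with probability p on T, chosen so Player 2 is indifferent: 8p + 2(1−p) = 6p + 9(1−p) gives p = 7/9.
Player 2's expected payoff is 8·7/9 + 2·2/9 = 20/3.

20/3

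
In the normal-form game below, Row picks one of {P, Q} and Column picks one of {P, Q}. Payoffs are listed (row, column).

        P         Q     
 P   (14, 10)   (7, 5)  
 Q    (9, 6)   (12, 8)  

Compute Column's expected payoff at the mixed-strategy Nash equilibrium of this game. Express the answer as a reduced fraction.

50/7

Row mixes with probability p on P, chosen so Column is indifferent: 10p + 6(1−p) = 5p + 8(1−p) gives p = 2/7.
Column's expected payoff is 10·2/7 + 6·5/7 = 50/7.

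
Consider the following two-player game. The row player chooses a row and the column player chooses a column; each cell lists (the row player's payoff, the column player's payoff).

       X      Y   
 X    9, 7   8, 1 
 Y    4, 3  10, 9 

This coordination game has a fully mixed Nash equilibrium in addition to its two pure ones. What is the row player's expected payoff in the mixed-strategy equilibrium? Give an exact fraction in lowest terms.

58/7

The column player mixes with probability q on X, chosen so the row player is indifferent: 9q + 8(1−q) = 4q + 10(1−q) gives q = 2/7.
The row player's expected payoff (from either row, since indifferent) is 9·2/7 + 8·5/7 = 58/7.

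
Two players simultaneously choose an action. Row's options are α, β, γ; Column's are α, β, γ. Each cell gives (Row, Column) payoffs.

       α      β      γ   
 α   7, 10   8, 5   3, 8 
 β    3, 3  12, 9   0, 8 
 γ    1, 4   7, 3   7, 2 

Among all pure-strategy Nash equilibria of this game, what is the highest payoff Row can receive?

12

Both α is a pure NE (Row: 7 ≥ 3; Column: 10 ≥ 8). Row gets 7.
Both β is a pure NE (Row: 12 ≥ 8; Column: 9 ≥ 8). Row gets 12.
Every other cell has a profitable deviation for at least one player. Highest of {7, 12} is 12.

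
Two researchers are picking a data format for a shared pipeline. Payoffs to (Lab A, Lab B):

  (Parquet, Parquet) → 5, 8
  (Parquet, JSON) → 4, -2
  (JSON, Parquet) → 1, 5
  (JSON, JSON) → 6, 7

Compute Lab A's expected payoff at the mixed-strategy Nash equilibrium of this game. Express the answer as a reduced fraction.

13/3

Lab B mixes with probability q on Parquet, chosen so Lab A is indifferent: 5q + 4(1−q) = 1q + 6(1−q) gives q = 1/3.
Lab A's expected payoff (from either row, since indifferent) is 5·1/3 + 4·2/3 = 13/3.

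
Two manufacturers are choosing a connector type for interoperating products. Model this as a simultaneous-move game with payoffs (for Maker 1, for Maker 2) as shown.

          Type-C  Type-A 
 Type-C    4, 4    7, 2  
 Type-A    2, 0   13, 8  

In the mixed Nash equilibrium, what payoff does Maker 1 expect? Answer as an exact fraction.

19/4

Maker 2 mixes with probability q on Type-C, chosen so Maker 1 is indifferent: 4q + 7(1−q) = 2q + 13(1−q) gives q = 3/4.
Maker 1's expected payoff (from either row, since indifferent) is 4·3/4 + 7·1/4 = 19/4.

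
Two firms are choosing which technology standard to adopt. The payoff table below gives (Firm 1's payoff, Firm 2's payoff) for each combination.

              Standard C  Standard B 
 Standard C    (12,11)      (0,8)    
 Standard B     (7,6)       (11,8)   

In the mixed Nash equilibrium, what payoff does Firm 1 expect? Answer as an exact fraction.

33/4

Firm 2 mixes with probability q on Standard C, chosen so Firm 1 is indifferent: 12q + 0(1−q) = 7q + 11(1−q) gives q = 11/16.
Firm 1's expected payoff (from either row, since indifferent) is 12·11/16 + 0·5/16 = 33/4.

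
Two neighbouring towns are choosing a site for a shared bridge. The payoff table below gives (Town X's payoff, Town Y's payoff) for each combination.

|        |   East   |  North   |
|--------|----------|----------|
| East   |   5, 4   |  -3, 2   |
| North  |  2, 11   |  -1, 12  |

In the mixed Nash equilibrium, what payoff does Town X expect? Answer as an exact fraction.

Town Y mixes with probability q on East, chosen so Town X is indifferent: 5q + (-3)(1−q) = 2q + (-1)(1−q) gives q = 2/5.
Town X's expected payoff (from either row, since indifferent) is 5·2/5 + (-3)·3/5 = 1/5.

1/5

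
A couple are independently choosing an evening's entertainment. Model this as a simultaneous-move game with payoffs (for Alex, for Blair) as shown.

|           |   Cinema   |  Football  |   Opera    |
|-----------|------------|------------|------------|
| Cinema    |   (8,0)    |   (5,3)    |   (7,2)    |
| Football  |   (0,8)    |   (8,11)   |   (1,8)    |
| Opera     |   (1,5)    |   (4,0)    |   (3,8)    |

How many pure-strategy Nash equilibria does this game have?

Both Football: Alex gets 8 (best alternative 5); Blair gets 11 (best alternative 8). Neither deviates — NE.
Both Cinema is not a NE: Blair would switch to Football (3 > 0).
No other cell survives both best-response checks, so there is 1 pure NE.

1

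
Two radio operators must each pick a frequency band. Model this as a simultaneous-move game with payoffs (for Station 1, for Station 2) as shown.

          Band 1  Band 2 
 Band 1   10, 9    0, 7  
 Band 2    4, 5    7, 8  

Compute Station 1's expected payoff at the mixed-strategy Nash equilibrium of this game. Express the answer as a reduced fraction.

Station 2 mixes with probability q on Band 1, chosen so Station 1 is indifferent: 10q + 0(1−q) = 4q + 7(1−q) gives q = 7/13.
Station 1's expected payoff (from either row, since indifferent) is 10·7/13 + 0·6/13 = 70/13.

70/13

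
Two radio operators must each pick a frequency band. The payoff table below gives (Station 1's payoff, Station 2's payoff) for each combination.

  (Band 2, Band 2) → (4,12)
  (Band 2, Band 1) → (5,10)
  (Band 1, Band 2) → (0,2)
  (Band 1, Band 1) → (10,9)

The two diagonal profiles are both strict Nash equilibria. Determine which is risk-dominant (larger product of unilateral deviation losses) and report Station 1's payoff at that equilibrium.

10

At both Band 2: Station 1 loses 4 − 0 = 4 by deviating; Station 2 loses 12 − 10 = 2. Product = 4·2 = 8.
At both Band 1: Station 1 loses 10 − 5 = 5 by deviating; Station 2 loses 9 − 2 = 7. Product = 5·7 = 35.
35 > 8, so both Band 1 is risk-dominant. Station 1's payoff there is 10.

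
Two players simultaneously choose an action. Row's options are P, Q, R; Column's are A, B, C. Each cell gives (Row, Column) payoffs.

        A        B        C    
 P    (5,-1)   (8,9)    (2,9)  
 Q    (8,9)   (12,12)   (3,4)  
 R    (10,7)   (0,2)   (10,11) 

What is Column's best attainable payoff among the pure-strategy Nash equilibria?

12

(Q, B) is a pure NE (Row: 12 ≥ 8; Column: 12 ≥ 9). Column gets 12.
(R, C) is a pure NE (Row: 10 ≥ 3; Column: 11 ≥ 7). Column gets 11.
Every other cell has a profitable deviation for at least one player. Highest of {12, 11} is 12.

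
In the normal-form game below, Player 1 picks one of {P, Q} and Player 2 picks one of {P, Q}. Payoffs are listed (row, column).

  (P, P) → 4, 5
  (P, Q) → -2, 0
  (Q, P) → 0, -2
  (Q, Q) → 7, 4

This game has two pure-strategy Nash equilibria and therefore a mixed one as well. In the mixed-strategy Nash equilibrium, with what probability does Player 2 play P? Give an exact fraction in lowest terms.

9/13

Player 2's mix q on P must make Player 1 indifferent between P and Q.
Player 1's payoff from P: 4q + (-2)(1−q). From Q: 0q + 7(1−q).
Set equal: 4q = 9(1−q) → q = 9/13.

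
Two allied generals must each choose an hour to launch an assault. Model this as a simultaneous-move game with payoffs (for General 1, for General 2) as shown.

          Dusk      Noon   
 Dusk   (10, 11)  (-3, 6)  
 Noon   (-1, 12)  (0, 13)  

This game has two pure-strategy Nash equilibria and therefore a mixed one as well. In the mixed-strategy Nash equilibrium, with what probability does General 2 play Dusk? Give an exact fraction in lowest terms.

General 2's mix q on Dusk must make General 1 indifferent between Dusk and Noon.
General 1's payoff from Dusk: 10q + (-3)(1−q). From Noon: (-1)q + 0(1−q).
Set equal: 11q = 3(1−q) → q = 3/14.

3/14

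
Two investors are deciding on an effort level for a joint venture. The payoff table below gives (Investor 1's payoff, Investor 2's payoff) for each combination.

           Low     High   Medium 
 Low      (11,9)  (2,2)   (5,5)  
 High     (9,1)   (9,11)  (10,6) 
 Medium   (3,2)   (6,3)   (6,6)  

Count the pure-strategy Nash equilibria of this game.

2

Both Low: Investor 1 gets 11 (best alternative 9); Investor 2 gets 9 (best alternative 5). Neither deviates — NE.
Both High: Investor 1 gets 9 (best alternative 6); Investor 2 gets 11 (best alternative 6). Neither deviates — NE.
Both Medium is not a NE: Investor 1 would switch to High (10 > 6).
No other cell survives both best-response checks, so there are 2 pure NE.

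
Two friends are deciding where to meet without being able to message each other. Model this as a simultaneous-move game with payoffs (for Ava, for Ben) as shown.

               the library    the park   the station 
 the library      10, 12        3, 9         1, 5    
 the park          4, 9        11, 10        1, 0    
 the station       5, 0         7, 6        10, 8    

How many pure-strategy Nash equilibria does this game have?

Both the library: Ava gets 10 (best alternative 5); Ben gets 12 (best alternative 9). Neither deviates — NE.
Both the park: Ava gets 11 (best alternative 7); Ben gets 10 (best alternative 9). Neither deviates — NE.
Both the station: Ava gets 10 (best alternative 1); Ben gets 8 (best alternative 6). Neither deviates — NE.
(the library, the station) is not a NE: Ava would switch to the station (10 > 1).
No other cell survives both best-response checks, so there are 3 pure NE.

3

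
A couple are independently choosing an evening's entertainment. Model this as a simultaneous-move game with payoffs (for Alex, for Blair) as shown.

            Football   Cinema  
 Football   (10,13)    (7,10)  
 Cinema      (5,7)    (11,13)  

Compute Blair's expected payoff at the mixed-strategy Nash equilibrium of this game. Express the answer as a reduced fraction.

11

Alex mixes with probability p on Football, chosen so Blair is indifferent: 13p + 7(1−p) = 10p + 13(1−p) gives p = 2/3.
Blair's expected payoff is 13·2/3 + 7·1/3 = 11.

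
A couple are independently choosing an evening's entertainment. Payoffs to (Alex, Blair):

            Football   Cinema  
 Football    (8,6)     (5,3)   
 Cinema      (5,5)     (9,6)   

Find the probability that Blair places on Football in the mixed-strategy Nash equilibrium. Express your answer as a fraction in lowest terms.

Blair's mix q on Football must make Alex indifferent between Football and Cinema.
Alex's payoff from Football: 8q + 5(1−q). From Cinema: 5q + 9(1−q).
Set equal: 3q = 4(1−q) → q = 4/7.

4/7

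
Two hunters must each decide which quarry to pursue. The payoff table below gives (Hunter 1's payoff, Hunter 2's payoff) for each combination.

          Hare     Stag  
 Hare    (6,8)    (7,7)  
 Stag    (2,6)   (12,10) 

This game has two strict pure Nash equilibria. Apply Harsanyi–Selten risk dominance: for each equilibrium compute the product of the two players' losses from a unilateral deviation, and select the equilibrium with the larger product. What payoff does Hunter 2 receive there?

10

At both Hare: Hunter 1 loses 6 − 2 = 4 by deviating; Hunter 2 loses 8 − 7 = 1. Product = 4·1 = 4.
At both Stag: Hunter 1 loses 12 − 7 = 5 by deviating; Hunter 2 loses 10 − 6 = 4. Product = 5·4 = 20.
20 > 4, so both Stag is risk-dominant. Hunter 2's payoff there is 10.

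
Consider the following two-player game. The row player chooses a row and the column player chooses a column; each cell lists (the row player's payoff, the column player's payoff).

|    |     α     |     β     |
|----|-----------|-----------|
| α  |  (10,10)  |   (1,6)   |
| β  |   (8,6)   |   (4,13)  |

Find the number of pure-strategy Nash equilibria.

Both α: the row player gets 10 (best alternative 8); the column player gets 10 (best alternative 6). Neither deviates — NE.
Both β: the row player gets 4 (best alternative 1); the column player gets 13 (best alternative 6). Neither deviates — NE.
(β, α) is not a NE: the row player would switch to α (10 > 8).
No other cell survives both best-response checks, so there are 2 pure NE.

2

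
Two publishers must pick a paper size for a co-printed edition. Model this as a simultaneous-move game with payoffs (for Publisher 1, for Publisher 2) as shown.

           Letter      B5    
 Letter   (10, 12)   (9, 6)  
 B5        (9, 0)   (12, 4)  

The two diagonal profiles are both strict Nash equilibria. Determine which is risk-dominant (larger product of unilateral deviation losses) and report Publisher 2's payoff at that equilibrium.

4

At both Letter: Publisher 1 loses 10 − 9 = 1 by deviating; Publisher 2 loses 12 − 6 = 6. Product = 1·6 = 6.
At both B5: Publisher 1 loses 12 − 9 = 3 by deviating; Publisher 2 loses 4 − 0 = 4. Product = 3·4 = 12.
12 > 6, so both B5 is risk-dominant. Publisher 2's payoff there is 4.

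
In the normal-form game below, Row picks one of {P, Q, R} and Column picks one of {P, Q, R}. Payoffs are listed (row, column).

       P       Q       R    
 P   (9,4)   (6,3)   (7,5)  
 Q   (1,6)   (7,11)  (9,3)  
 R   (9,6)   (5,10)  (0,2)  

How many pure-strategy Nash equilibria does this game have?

Both Q: Row gets 7 (best alternative 6); Column gets 11 (best alternative 6). Neither deviates — NE.
Both P is not a NE: Column would switch to R (5 > 4).
No other cell survives both best-response checks, so there is 1 pure NE.

1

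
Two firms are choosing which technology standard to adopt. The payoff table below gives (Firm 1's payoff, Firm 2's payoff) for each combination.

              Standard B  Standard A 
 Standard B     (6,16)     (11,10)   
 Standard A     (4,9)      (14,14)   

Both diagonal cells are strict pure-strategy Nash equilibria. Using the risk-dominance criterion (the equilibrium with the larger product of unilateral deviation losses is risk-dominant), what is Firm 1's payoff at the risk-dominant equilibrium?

14

At both Standard B: Firm 1 loses 6 − 4 = 2 by deviating; Firm 2 loses 16 − 10 = 6. Product = 2·6 = 12.
At both Standard A: Firm 1 loses 14 − 11 = 3 by deviating; Firm 2 loses 14 − 9 = 5. Product = 3·5 = 15.
15 > 12, so both Standard A is risk-dominant. Firm 1's payoff there is 14.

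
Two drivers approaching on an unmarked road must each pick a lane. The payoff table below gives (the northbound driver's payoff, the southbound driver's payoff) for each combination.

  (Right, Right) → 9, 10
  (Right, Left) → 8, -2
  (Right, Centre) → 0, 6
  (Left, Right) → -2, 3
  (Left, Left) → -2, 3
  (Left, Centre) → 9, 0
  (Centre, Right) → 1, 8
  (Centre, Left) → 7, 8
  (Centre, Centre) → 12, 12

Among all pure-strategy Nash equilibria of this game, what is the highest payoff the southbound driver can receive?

Both Right is a pure NE (the northbound driver: 9 ≥ 1; the southbound driver: 10 ≥ 6). The southbound driver gets 10.
Both Centre is a pure NE (the northbound driver: 12 ≥ 9; the southbound driver: 12 ≥ 8). The southbound driver gets 12.
Every other cell has a profitable deviation for at least one player. Highest of {10, 12} is 12.

12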